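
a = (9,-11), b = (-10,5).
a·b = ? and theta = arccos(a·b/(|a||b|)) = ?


a·b = 9*(-10) - 11*5 = -90 - 55 = -145
|a| = sqrt(81+121) = 14.2127
|b| = sqrt(100+25) = 11.1803
cos(theta) = -145/(sqrt(202)*sqrt(125)) = -145/sqrt(25250) = -0.912509
theta = arccos(-145/sqrt(25250)) = 155.8545 degrees

a·b = -145, theta = 155.8545 deg


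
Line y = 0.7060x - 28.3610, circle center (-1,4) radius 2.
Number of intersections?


Substitute y = 0.7060x - 28.3610: (x+ 1)^2 + (0.7060x- 28.3610-4)^2 = 4
Expand to Ax^2 + Bx + C = 0, where b-k = -32.361
A = 1+m^2 = 1.498436
B = 2(m(b-k) - h) = 2(0.7060*(-32.361) + 1) = -43.693732
C = h^2 + (b-k)^2 - r^2 = 1 + 1047.234321 - 4 = 1044.234321
disc = B^2-4AC = 1909.1422 - 6258.8732 = -4349.7310
disc < 0

0 intersection points


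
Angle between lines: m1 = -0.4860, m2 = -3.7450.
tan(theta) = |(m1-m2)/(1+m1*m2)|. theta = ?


m1-m2 = 3.259
1+m1*m2 = 2.82007
tan(theta) = |3.259/2.82007| = 1.155645
theta = arctan(|3.259/2.82007|) = 49.1298 degrees (acute angle)

49.1298 degrees


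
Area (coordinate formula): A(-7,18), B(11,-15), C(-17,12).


-7*(-15-12) = 189
11*(12-18) = -66
-17*(18+ 15) = -561
sum = -438
Area = |-438|/2 = 219.0000

219.0000 sq units


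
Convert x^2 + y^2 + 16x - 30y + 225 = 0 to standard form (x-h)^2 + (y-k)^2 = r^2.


h = -D/2 = -16/2 = -8
k = -E/2 = 30/2 = 15
r^2 = h^2 + k^2 - F = 64 + 225 - 225 = 64
r = 8

Center (-8, 15), radius = 8


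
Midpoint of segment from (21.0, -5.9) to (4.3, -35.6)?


Mx = (21.0 + 4.3)/2 = 25.3/2 = 12.6500
My = (-5.9 - 35.6)/2 = -41.5/2 = -20.7500

(12.6500, -20.7500)


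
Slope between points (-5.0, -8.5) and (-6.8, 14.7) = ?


dy = 14.7 + 8.5 = 23.2
dx = -6.8 + 5.0 = -1.8
m = 23.2/(-1.8) = -12.8889

m = -12.8889


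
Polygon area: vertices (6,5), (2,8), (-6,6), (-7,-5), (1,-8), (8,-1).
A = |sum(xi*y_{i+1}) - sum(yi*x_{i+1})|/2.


sum(xi*y_{i+1}) = 6*8 + 2*6 - 6*(-5) - 7*(-8) + 1*(-1) + 8*5 = 185
sum(yi*x_{i+1}) = 5*2 + 8*(-6) + 6*(-7) - 5*1 - 8*8 - 1*6 = -155
Area = |185 + 155|/2 = 340/2 = 170.0000

170.0000 sq units


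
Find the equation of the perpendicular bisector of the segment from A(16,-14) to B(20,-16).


Midpoint = (18, -15)
Slope of AB = dy/dx = -2/4 = -0.5000
Perp slope = -dx/dy = 4/2 = 2.0000
b = My - (perp slope)*Mx = -15 + (4*18)/(-2) = -15 - 36.0000 = -51.0000

y = 2.0000x - 51.0000


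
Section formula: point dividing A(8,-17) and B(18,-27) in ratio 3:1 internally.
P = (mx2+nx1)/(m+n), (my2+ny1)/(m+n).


Px = (3*18 + 1*8)/4 = 62/4 = 15.5000
Py = (3*(-27) + 1*(-17))/4 = -98/4 = -24.5000

P = (15.5000, -24.5000)


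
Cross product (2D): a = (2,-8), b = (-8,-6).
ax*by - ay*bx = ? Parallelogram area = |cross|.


cross = 2*(-6) + 8*(-8) = -12 - 64 = -76
Parallelogram area = |-76| = 76

cross = -76, parallelogram area = 76


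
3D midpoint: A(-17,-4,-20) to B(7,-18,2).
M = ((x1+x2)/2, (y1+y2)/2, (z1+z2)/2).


Mx = (-17+7)/2 = -5.0000
My = (-4- 18)/2 = -11.0000
Mz = (-20+2)/2 = -9.0000

M = (-5.0000, -11.0000, -9.0000)


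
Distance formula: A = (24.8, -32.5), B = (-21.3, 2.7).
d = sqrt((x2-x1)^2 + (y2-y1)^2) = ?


dx = -21.3 - 24.8 = -46.1
dy = 2.7 + 32.5 = 35.2
d = sqrt(2125.21 + 1239.04) = sqrt(3364.25) = 58.0022

58.0022


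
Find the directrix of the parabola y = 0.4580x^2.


a = 0.4580
1/(4a) = 0.5459
directrix: y = -0.5459 = -0.5459

y = -0.5459


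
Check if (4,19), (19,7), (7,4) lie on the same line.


4*(7-4) + 19*(4-19) + 7*(19-7)
= 12 - 285 + 84 = -189

No, not collinear (determinant = -189)


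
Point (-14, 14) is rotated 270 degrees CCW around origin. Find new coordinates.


cos(270) = 0, sin(270) = -1
x' = -14*0 - 14*(-1) = 14
y' = -14*(-1) + 14*0 = 14

(14, 14)


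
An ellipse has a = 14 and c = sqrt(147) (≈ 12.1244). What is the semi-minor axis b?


b^2 = 14^2 - (sqrt(147))^2 = 196 - 147 = 49
b = sqrt(49) = 7

b = 7


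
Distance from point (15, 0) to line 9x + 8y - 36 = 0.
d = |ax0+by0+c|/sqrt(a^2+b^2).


|9*15 + 8*0 - 36| = |99| = 99
sqrt(81 + 64) = sqrt(145) = 12.0416
d = 99/sqrt(145) = 8.2215

8.2215


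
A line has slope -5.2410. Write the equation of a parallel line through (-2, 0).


Parallel lines have equal slopes.
m2 = -5.2410
b2 = 0 + 5.2410*(-2) = -10.4820

y = -5.2410x - 10.4820


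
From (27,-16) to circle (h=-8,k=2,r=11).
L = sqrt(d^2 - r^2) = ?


d = sqrt((27+ 8)^2 + (-16-2)^2) = sqrt(1225+324) = 39.3573
L = sqrt(1549.0000 - 121) = sqrt(1428.0000) = 37.7889

37.7889


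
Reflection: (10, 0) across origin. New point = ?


Reflection rule for origin: (-x, -y)
(10, 0) -> (-10, 0)

(-10, 0)


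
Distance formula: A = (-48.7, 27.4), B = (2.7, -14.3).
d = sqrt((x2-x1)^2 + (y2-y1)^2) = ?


dx = 2.7 + 48.7 = 51.4
dy = -14.3 - 27.4 = -41.7
d = sqrt(2641.96 + 1738.89) = sqrt(4380.85) = 66.1880

66.1880


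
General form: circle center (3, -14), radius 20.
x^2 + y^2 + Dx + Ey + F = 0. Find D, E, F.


(x-3)^2 + (y+ 14)^2 = 20^2
D = -2h = -6, E = -2k = 28
F = h^2+k^2-r^2 = 9+196-400 = -195

D = -6, E = 28, F = -195


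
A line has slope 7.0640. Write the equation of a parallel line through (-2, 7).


Parallel lines have equal slopes.
m2 = 7.0640
b2 = 7 - 7.0640*(-2) = 21.1280

y = 7.0640x + 21.1280


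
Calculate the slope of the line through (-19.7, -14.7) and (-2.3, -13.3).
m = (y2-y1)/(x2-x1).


dy = -13.3 + 14.7 = 1.4
dx = -2.3 + 19.7 = 17.4
m = 1.4/17.4 = 0.0805

m = 0.0805


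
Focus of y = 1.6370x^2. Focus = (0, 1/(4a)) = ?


a = 1.6370
4a = 6.5480
focus = (0, 1/6.5480) = (0, 0.1527)

Focus = (0, 0.1527)


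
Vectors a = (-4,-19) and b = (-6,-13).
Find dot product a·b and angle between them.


a·b = -4*(-6) - 19*(-13) = 24 + 247 = 271
|a| = sqrt(16+361) = 19.4165
|b| = sqrt(36+169) = 14.3178
cos(theta) = 271/(sqrt(377)*sqrt(205)) = 271/sqrt(77285) = 0.974814
theta = arccos(271/sqrt(77285)) = 12.8865 degrees

a·b = 271, theta = 12.8865 deg


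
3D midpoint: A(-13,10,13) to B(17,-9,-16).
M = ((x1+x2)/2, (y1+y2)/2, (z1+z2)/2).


Mx = (-13+17)/2 = 2.0000
My = (10- 9)/2 = 0.5000
Mz = (13- 16)/2 = -1.5000

M = (2.0000, 0.5000, -1.5000)


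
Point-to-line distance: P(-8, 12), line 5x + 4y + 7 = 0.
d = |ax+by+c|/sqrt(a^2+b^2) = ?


|5*(-8) + 4*12 + 7| = |15| = 15
sqrt(25 + 16) = sqrt(41) = 6.4031
d = 15/sqrt(41) = 2.3426

2.3426


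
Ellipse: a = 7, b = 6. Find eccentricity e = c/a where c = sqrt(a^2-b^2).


c = sqrt(49-36) = sqrt(13) = 3.6056
e = c/a = sqrt(13)/7 = 0.5151

e = 0.5151


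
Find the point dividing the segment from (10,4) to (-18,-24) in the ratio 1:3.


Px = (1*(-18) + 3*10)/4 = 12/4 = 3.0000
Py = (1*(-24) + 3*4)/4 = -12/4 = -3.0000

P = (3.0000, -3.0000)


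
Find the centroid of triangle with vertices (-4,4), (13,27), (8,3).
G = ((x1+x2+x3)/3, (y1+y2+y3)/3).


Gx = (-4+13+8)/3 = 17/3 = 5.6667
Gy = (4+27+3)/3 = 34/3 = 11.3333

G = (5.6667, 11.3333)


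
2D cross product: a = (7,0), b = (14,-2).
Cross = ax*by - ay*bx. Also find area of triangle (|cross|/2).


cross = 7*(-2) - 0*14 = -14 - 0 = -14
Triangle area = |-14|/2 = 14/2 = 7.0000

cross = -14, triangle area = 7.0000


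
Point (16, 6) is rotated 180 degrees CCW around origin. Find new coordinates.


cos(180) = -1, sin(180) = 0
x' = 16*(-1) - 6*0 = -16
y' = 16*0 + 6*(-1) = -6

(-16, -6)


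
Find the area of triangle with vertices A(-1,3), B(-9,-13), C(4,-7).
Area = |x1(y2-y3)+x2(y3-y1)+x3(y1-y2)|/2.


-1*(-13+ 7) = 6
-9*(-7-3) = 90
4*(3+ 13) = 64
sum = 160
Area = |160|/2 = 80.0000

80.0000 sq units


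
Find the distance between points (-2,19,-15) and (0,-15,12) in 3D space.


dx=2, dy=-34, dz=27
d = sqrt(4+1156+729) = sqrt(1889) = 43.4626

43.4626


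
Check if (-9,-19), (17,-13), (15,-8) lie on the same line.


-9*(-13+ 8) + 17*(-8+ 19) + 15*(-19+ 13)
= 45 + 187 - 90 = 142

No, not collinear (determinant = 142)


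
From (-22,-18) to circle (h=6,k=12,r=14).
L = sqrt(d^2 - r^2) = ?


d = sqrt((-22-6)^2 + (-18-12)^2) = sqrt(784+900) = 41.0366
L = sqrt(1684.0000 - 196) = sqrt(1488.0000) = 38.5746

38.5746


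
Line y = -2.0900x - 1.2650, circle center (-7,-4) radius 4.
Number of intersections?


Substitute y = -2.0900x - 1.2650: (x+ 7)^2 + (-2.0900x- 1.2650+ 4)^2 = 16
Expand to Ax^2 + Bx + C = 0, where b-k = 2.735
A = 1+m^2 = 5.3681
B = 2(m(b-k) - h) = 2(-2.0900*2.735 + 7) = 2.5677
C = h^2 + (b-k)^2 - r^2 = 49 + 7.480225 - 16 = 40.480225
disc = B^2-4AC = 6.5931 - 869.2076 = -862.6145
disc < 0

0 intersection points


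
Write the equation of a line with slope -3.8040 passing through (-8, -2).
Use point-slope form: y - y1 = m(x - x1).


y + 2 = -3.8040(x + 8)
y = -3.8040x - 2 + 3.8040*(-8)
y = -3.8040x - 32.4320

y = -3.8040x - 32.4320


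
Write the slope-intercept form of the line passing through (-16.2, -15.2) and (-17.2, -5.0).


m = (10.2)/(-1.0) = -10.2000
b = y1 - m*x1 = -15.2 - (10.2*(-16.2))/(-1.0) = -15.2 - 165.2400 = -180.4400

y = -10.2000x - 180.4400


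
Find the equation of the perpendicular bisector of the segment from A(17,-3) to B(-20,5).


Midpoint = (-1.5, 1)
Slope of AB = dy/dx = 8/(-37) = -0.2162
Perp slope = -dx/dy = 37/8 = 4.6250
b = My - (perp slope)*Mx = 1 + (-37*(-1.5))/8 = 1 + 6.9375 = 7.9375

y = 4.6250x + 7.9375


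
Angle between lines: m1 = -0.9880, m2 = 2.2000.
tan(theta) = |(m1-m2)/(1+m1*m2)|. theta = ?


m1-m2 = -3.188
1+m1*m2 = -1.1736
tan(theta) = |-3.188/(-1.1736)| = 2.716428
theta = arctan(|-3.188/(-1.1736)|) = 69.7898 degrees (acute angle)

69.7898 degrees


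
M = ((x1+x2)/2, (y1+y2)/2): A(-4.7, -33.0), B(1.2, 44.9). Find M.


Mx = (-4.7 + 1.2)/2 = -3.5/2 = -1.7500
My = (-33.0 + 44.9)/2 = 11.9/2 = 5.9500

(-1.7500, 5.9500)


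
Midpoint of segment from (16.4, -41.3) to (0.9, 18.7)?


Mx = (16.4 + 0.9)/2 = 17.3/2 = 8.6500
My = (-41.3 + 18.7)/2 = -22.6/2 = -11.3000

(8.6500, -11.3000)


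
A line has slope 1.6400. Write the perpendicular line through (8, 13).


Perpendicular slope = -1/m1 = -1/1.6400 = -0.6098
b2 = y0 - m2*x0 = 13 + 8/1.6400 = 13 + 4.8780 = 17.8780

y = -0.6098x + 17.8780


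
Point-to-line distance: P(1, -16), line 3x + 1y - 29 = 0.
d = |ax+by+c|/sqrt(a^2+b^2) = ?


|3*1 + 1*(-16) - 29| = |-42| = 42
sqrt(9 + 1) = sqrt(10) = 3.1623
d = 42/sqrt(10) = 13.2816

13.2816


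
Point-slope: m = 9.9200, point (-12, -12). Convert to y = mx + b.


y + 12 = 9.9200(x + 12)
y = 9.9200x - 12 - 9.9200*(-12)
y = 9.9200x + 107.0400

y = 9.9200x + 107.0400


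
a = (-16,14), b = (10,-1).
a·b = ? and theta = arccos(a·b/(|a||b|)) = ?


a·b = -16*10 + 14*(-1) = -160 - 14 = -174
|a| = sqrt(256+196) = 21.2603
|b| = sqrt(100+1) = 10.0499
cos(theta) = -174/(sqrt(452)*sqrt(101)) = -174/sqrt(45652) = -0.814365
theta = arccos(-174/sqrt(45652)) = 144.5247 degrees

a·b = -174, theta = 144.5247 deg


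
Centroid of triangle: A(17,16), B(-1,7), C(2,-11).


Gx = (17- 1+2)/3 = 18/3 = 6.0000
Gy = (16+7- 11)/3 = 12/3 = 4.0000

G = (6.0000, 4.0000)


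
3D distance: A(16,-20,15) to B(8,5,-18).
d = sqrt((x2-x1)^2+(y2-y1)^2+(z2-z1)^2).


dx=-8, dy=25, dz=-33
d = sqrt(64+625+1089) = sqrt(1778) = 42.1663

42.1663


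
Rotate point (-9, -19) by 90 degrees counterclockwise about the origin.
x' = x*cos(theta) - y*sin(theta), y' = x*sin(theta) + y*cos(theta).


cos(90) = 0, sin(90) = 1
x' = -9*0 + 19*1 = 19
y' = -9*1 - 19*0 = -9

(19, -9)


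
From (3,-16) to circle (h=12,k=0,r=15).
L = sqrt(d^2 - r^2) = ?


d = sqrt((3-12)^2 + (-16-0)^2) = sqrt(81+256) = 18.3576
L = sqrt(337.0000 - 225) = sqrt(112.0000) = 10.5830

10.5830


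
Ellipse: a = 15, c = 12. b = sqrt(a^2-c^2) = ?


b^2 = 15^2 - (12)^2 = 225 - 144 = 81
b = sqrt(81) = 9

b = 9


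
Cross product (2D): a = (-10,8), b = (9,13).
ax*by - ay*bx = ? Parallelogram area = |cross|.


cross = -10*13 - 8*9 = -130 - 72 = -202
Parallelogram area = |-202| = 202

cross = -202, parallelogram area = 202


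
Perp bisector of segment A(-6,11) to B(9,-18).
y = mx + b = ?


Midpoint = (1.5, -3.5)
Slope of AB = dy/dx = -29/15 = -1.9333
Perp slope = -dx/dy = 15/29 = 0.5172
b = My - (perp slope)*Mx = -3.5 + (15*1.5)/(-29) = -3.5 - 0.7759 = -4.2759

y = 0.5172x - 4.2759


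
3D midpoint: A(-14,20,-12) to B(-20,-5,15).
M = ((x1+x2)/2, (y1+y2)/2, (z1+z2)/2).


Mx = (-14- 20)/2 = -17.0000
My = (20- 5)/2 = 7.5000
Mz = (-12+15)/2 = 1.5000

M = (-17.0000, 7.5000, 1.5000)


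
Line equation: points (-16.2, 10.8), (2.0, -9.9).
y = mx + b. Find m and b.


m = (-20.7)/(18.2) = -1.1374
b = y1 - m*x1 = 10.8 - (-20.7*(-16.2))/(18.2) = 10.8 - 18.4253 = -7.6253

y = -1.1374x - 7.6253


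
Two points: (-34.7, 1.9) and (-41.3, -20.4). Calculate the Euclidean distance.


dx = -41.3 + 34.7 = -6.6
dy = -20.4 - 1.9 = -22.3
d = sqrt(43.56 + 497.29) = sqrt(540.85) = 23.2562

23.2562


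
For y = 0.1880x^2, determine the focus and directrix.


a = 0.1880
1/(4a) = 1.3298
Focus = (0, 1.3298)
Directrix: y = -1.3298

Focus = (0, 1.3298), Directrix: y = -1.3298


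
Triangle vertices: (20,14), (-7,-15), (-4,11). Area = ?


20*(-15-11) = -520
-7*(11-14) = 21
-4*(14+ 15) = -116
sum = -615
Area = |-615|/2 = 307.5000

307.5000 sq units


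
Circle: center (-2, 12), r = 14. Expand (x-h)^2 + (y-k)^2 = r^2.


(x+ 2)^2 + (y-12)^2 = 14^2
D = -2h = 4, E = -2k = -24
F = h^2+k^2-r^2 = 4+144-196 = -48

x^2 + y^2 + 4x - 24y - 48 = 0


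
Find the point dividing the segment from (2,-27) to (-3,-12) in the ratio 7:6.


Px = (7*(-3) + 6*2)/13 = -9/13 = -0.6923
Py = (7*(-12) + 6*(-27))/13 = -246/13 = -18.9231

P = (-0.6923, -18.9231)


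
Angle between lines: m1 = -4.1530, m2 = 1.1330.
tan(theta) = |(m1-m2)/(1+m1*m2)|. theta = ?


m1-m2 = -5.286
1+m1*m2 = -3.705349
tan(theta) = |-5.286/(-3.705349)| = 1.426586
theta = arctan(|-5.286/(-3.705349)|) = 54.9705 degrees (acute angle)

54.9705 degrees


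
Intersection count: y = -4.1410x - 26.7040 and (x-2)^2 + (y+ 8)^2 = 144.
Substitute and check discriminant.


Substitute y = -4.1410x - 26.7040: (x-2)^2 + (-4.1410x- 26.7040+ 8)^2 = 144
Expand to Ax^2 + Bx + C = 0, where b-k = -18.704
A = 1+m^2 = 18.147881
B = 2(m(b-k) - h) = 2(-4.1410*(-18.704) - 2) = 150.906528
C = h^2 + (b-k)^2 - r^2 = 4 + 349.839616 - 144 = 209.839616
disc = B^2-4AC = 22772.7802 - 15232.5775 = 7540.2027
disc > 0

2 intersection points


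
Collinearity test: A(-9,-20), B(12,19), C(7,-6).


-9*(19+ 6) + 12*(-6+ 20) + 7*(-20-19)
= -225 + 168 - 273 = -330

No, not collinear (determinant = -330)


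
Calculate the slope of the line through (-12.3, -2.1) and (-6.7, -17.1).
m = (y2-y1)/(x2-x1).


dy = -17.1 + 2.1 = -15
dx = -6.7 + 12.3 = 5.6
m = -15/5.6 = -2.6786

m = -2.6786


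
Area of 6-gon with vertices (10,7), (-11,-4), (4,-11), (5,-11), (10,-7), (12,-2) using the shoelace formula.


sum(xi*y_{i+1}) = 10*(-4) - 11*(-11) + 4*(-11) + 5*(-7) + 10*(-2) + 12*7 = 66
sum(yi*x_{i+1}) = 7*(-11) - 4*4 - 11*5 - 11*10 - 7*12 - 2*10 = -362
Area = |66 + 362|/2 = 428/2 = 214.0000

214.0000 sq units


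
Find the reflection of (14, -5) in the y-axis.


Reflection rule for y-axis: (-x, y)
(14, -5) -> (-14, -5)

(-14, -5)


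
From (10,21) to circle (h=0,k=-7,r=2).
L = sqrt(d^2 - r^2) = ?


d = sqrt((10-0)^2 + (21+ 7)^2) = sqrt(100+784) = 29.7321
L = sqrt(884.0000 - 4) = sqrt(880.0000) = 29.6648

29.6648


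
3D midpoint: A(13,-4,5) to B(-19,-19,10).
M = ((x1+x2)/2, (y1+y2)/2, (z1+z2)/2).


Mx = (13- 19)/2 = -3.0000
My = (-4- 19)/2 = -11.5000
Mz = (5+10)/2 = 7.5000

M = (-3.0000, -11.5000, 7.5000)


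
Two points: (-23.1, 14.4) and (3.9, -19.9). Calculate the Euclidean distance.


dx = 3.9 + 23.1 = 27.0
dy = -19.9 - 14.4 = -34.3
d = sqrt(729.0 + 1176.49) = sqrt(1905.49) = 43.6519

43.6519


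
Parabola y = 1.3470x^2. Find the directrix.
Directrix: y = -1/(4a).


a = 1.3470
1/(4a) = 0.1856
directrix: y = -0.1856 = -0.1856

y = -0.1856


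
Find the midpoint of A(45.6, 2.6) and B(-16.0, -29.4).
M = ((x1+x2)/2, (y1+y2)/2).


Mx = (45.6 - 16.0)/2 = 29.6/2 = 14.8000
My = (2.6 - 29.4)/2 = -26.8/2 = -13.4000

(14.8000, -13.4000)


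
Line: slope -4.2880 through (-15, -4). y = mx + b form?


y + 4 = -4.2880(x + 15)
y = -4.2880x - 4 + 4.2880*(-15)
y = -4.2880x - 68.3200

y = -4.2880x - 68.3200


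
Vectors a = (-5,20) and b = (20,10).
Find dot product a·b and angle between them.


a·b = -5*20 + 20*10 = -100 + 200 = 100
|a| = sqrt(25+400) = 20.6155
|b| = sqrt(400+100) = 22.3607
cos(theta) = 100/(sqrt(425)*sqrt(500)) = 100/sqrt(212500) = 0.216930
theta = arccos(100/sqrt(212500)) = 77.4712 degrees

a·b = 100, theta = 77.4712 deg


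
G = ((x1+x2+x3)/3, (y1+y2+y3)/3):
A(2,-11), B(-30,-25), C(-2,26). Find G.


Gx = (2- 30- 2)/3 = -30/3 = -10.0000
Gy = (-11- 25+26)/3 = -10/3 = -3.3333

G = (-10.0000, -3.3333)


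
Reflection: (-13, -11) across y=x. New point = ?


Reflection rule for y=x: (y, x)
(-13, -11) -> (-11, -13)

(-11, -13)


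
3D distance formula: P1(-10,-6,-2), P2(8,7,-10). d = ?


dx=18, dy=13, dz=-8
d = sqrt(324+169+64) = sqrt(557) = 23.6008

23.6008


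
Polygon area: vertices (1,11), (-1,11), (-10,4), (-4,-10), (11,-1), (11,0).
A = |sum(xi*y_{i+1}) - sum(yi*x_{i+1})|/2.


sum(xi*y_{i+1}) = 1*11 - 1*4 - 10*(-10) - 4*(-1) + 11*0 + 11*11 = 232
sum(yi*x_{i+1}) = 11*(-1) + 11*(-10) + 4*(-4) - 10*11 - 1*11 + 0*1 = -258
Area = |232 + 258|/2 = 490/2 = 245.0000

245.0000 sq units


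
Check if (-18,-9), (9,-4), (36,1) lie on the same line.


-18*(-4-1) + 9*(1+ 9) + 36*(-9+ 4)
= 90 + 90 - 180 = 0

Yes, collinear (determinant = 0)


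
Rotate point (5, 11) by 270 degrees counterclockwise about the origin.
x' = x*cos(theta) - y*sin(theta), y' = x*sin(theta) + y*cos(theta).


cos(270) = 0, sin(270) = -1
x' = 5*0 - 11*(-1) = 11
y' = 5*(-1) + 11*0 = -5

(11, -5)


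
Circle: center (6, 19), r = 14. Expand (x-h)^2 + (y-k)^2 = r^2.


(x-6)^2 + (y-19)^2 = 14^2
D = -2h = -12, E = -2k = -38
F = h^2+k^2-r^2 = 36+361-196 = 201

x^2 + y^2 - 12x - 38y + 201 = 0


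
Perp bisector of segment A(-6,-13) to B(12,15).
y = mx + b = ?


Midpoint = (3, 1)
Slope of AB = dy/dx = 28/18 = 1.5556
Perp slope = -dx/dy = -18/28 = -0.6429
b = My - (perp slope)*Mx = 1 + (18*3)/28 = 1 + 1.9286 = 2.9286

y = -0.6429x + 2.9286


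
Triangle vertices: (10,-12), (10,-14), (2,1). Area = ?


10*(-14-1) = -150
10*(1+ 12) = 130
2*(-12+ 14) = 4
sum = -16
Area = |-16|/2 = 8.0000

8.0000 sq units


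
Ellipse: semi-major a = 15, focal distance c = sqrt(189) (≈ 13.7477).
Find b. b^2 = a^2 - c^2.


b^2 = 15^2 - (sqrt(189))^2 = 225 - 189 = 36
b = sqrt(36) = 6

b = 6


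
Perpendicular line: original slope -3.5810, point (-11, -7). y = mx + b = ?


Perpendicular slope = -1/m1 = -1/(-3.5810) = 0.2793
b2 = y0 - m2*x0 = -7 - 11/(-3.5810) = -7 + 3.0718 = -3.9282

y = 0.2793x - 3.9282


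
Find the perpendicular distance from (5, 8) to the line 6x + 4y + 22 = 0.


|6*5 + 4*8 + 22| = |84| = 84
sqrt(36 + 16) = sqrt(52) = 7.2111
d = 84/sqrt(52) = 11.6487

11.6487


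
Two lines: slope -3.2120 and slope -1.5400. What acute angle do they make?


m1-m2 = -1.672
1+m1*m2 = 5.94648
tan(theta) = |-1.672/5.94648| = 0.281175
theta = arctan(|-1.672/5.94648|) = 15.7046 degrees (acute angle)

15.7046 degrees


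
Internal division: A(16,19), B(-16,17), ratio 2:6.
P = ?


Px = (2*(-16) + 6*16)/8 = 64/8 = 8.0000
Py = (2*17 + 6*19)/8 = 148/8 = 18.5000

P = (8.0000, 18.5000)


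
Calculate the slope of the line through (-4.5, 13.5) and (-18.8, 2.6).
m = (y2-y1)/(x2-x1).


dy = 2.6 - 13.5 = -10.9
dx = -18.8 + 4.5 = -14.3
m = -10.9/(-14.3) = 0.7622

m = 0.7622


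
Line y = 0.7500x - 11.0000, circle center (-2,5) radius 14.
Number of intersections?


Substitute y = 0.7500x - 11.0000: (x+ 2)^2 + (0.7500x- 11.0000-5)^2 = 196
Expand to Ax^2 + Bx + C = 0, where b-k = -16
A = 1+m^2 = 1.5625
B = 2(m(b-k) - h) = 2(0.7500*(-16) + 2) = -20
C = h^2 + (b-k)^2 - r^2 = 4 + 256 - 196 = 64
disc = B^2-4AC = 400.0000 - 400.0000 = 0
disc = 0

1 intersection point (tangent)


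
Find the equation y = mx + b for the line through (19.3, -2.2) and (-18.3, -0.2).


m = (2.0)/(-37.6) = -0.0532
b = y1 - m*x1 = -2.2 - (2.0*19.3)/(-37.6) = -2.2 + 1.0266 = -1.1734

y = -0.0532x - 1.1734


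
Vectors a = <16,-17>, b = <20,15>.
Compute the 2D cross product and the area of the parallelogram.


cross = 16*15 + 17*20 = 240 + 340 = 580
Parallelogram area = |580| = 580

cross = 580, parallelogram area = 580


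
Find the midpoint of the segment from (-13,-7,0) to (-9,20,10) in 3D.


Mx = (-13- 9)/2 = -11.0000
My = (-7+20)/2 = 6.5000
Mz = (0+10)/2 = 5.0000

M = (-11.0000, 6.5000, 5.0000)


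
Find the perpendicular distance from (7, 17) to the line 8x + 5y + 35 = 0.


|8*7 + 5*17 + 35| = |176| = 176
sqrt(64 + 25) = sqrt(89) = 9.4340
d = 176/sqrt(89) = 18.6560

18.6560


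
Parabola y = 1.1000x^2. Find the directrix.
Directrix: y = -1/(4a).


a = 1.1000
1/(4a) = 0.2273
directrix: y = -0.2273 = -0.2273

y = -0.2273


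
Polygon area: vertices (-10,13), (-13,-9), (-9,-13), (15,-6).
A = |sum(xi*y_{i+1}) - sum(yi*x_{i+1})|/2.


sum(xi*y_{i+1}) = -10*(-9) - 13*(-13) - 9*(-6) + 15*13 = 508
sum(yi*x_{i+1}) = 13*(-13) - 9*(-9) - 13*15 - 6*(-10) = -223
Area = |508 + 223|/2 = 731/2 = 365.5000

365.5000 sq units


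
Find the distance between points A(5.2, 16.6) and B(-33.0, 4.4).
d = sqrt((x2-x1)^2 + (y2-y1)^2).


dx = -33.0 - 5.2 = -38.2
dy = 4.4 - 16.6 = -12.2
d = sqrt(1459.24 + 148.84) = sqrt(1608.08) = 40.1009

40.1009


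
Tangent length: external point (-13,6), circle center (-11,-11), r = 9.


d = sqrt((-13+ 11)^2 + (6+ 11)^2) = sqrt(4+289) = 17.1172
L = sqrt(293.0000 - 81) = sqrt(212.0000) = 14.5602

14.5602


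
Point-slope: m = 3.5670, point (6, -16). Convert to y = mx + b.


y + 16 = 3.5670(x - 6)
y = 3.5670x - 16 - 3.5670*6
y = 3.5670x - 37.4020

y = 3.5670x - 37.4020


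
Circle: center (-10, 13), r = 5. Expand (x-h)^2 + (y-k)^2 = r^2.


(x+ 10)^2 + (y-13)^2 = 5^2
D = -2h = 20, E = -2k = -26
F = h^2+k^2-r^2 = 100+169-25 = 244

x^2 + y^2 + 20x - 26y + 244 = 0


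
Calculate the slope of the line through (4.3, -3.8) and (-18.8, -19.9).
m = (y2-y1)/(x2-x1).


dy = -19.9 + 3.8 = -16.1
dx = -18.8 - 4.3 = -23.1
m = -16.1/(-23.1) = 0.6970

m = 0.6970


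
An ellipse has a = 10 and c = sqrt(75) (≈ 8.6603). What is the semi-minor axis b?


b^2 = 10^2 - (sqrt(75))^2 = 100 - 75 = 25
b = sqrt(25) = 5

b = 5


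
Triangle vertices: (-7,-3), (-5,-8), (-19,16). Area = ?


-7*(-8-16) = 168
-5*(16+ 3) = -95
-19*(-3+ 8) = -95
sum = -22
Area = |-22|/2 = 11.0000

11.0000 sq units


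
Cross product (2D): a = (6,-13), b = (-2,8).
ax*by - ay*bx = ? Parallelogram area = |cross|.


cross = 6*8 + 13*(-2) = 48 - 26 = 22
Parallelogram area = |22| = 22

cross = 22, parallelogram area = 22


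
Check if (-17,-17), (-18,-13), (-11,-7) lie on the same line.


-17*(-13+ 7) - 18*(-7+ 17) - 11*(-17+ 13)
= 102 - 180 + 44 = -34

No, not collinear (determinant = -34)


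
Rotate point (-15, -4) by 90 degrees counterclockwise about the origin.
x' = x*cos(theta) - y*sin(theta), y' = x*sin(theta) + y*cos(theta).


cos(90) = 0, sin(90) = 1
x' = -15*0 + 4*1 = 4
y' = -15*1 - 4*0 = -15

(4, -15)


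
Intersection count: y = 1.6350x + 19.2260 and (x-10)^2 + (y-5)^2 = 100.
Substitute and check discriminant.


Substitute y = 1.6350x + 19.2260: (x-10)^2 + (1.6350x+19.2260-5)^2 = 100
Expand to Ax^2 + Bx + C = 0, where b-k = 14.226
A = 1+m^2 = 3.673225
B = 2(m(b-k) - h) = 2(1.6350*14.226 - 10) = 26.51902
C = h^2 + (b-k)^2 - r^2 = 100 + 202.379076 - 100 = 202.379076
disc = B^2-4AC = 703.2584 - 2973.5355 = -2270.2771
disc < 0

0 intersection points


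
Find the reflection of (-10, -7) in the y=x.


Reflection rule for y=x: (y, x)
(-10, -7) -> (-7, -10)

(-7, -10)


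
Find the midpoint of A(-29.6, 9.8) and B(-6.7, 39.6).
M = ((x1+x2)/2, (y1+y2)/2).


Mx = (-29.6 - 6.7)/2 = -36.3/2 = -18.1500
My = (9.8 + 39.6)/2 = 49.4/2 = 24.7000

(-18.1500, 24.7000)


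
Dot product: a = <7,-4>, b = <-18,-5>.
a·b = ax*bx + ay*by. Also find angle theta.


a·b = 7*(-18) - 4*(-5) = -126 + 20 = -106
|a| = sqrt(49+16) = 8.0623
|b| = sqrt(324+25) = 18.6815
cos(theta) = -106/(sqrt(65)*sqrt(349)) = -106/sqrt(22685) = -0.703779
theta = arccos(-106/sqrt(22685)) = 134.7310 degrees

a·b = -106, theta = 134.7310 deg


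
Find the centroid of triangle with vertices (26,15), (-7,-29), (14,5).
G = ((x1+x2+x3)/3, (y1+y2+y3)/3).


Gx = (26- 7+14)/3 = 33/3 = 11.0000
Gy = (15- 29+5)/3 = -9/3 = -3.0000

G = (11.0000, -3.0000)


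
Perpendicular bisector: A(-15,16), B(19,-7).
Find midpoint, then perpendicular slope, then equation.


Midpoint = (2, 4.5)
Slope of AB = dy/dx = -23/34 = -0.6765
Perp slope = -dx/dy = 34/23 = 1.4783
b = My - (perp slope)*Mx = 4.5 + (34*2)/(-23) = 4.5 - 2.9565 = 1.5435

y = 1.4783x + 1.5435


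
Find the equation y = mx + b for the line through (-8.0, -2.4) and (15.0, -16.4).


m = (-14)/(23.0) = -0.6087
b = y1 - m*x1 = -2.4 - (-14*(-8.0))/(23.0) = -2.4 - 4.8696 = -7.2696

y = -0.6087x - 7.2696


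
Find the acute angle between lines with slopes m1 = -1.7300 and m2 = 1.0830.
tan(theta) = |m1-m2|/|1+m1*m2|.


m1-m2 = -2.813
1+m1*m2 = -0.87359
tan(theta) = |-2.813/(-0.87359)| = 3.220046
theta = arctan(|-2.813/(-0.87359)|) = 72.7476 degrees (acute angle)

72.7476 degrees


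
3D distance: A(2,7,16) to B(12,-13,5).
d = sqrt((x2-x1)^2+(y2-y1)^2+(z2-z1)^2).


dx=10, dy=-20, dz=-11
d = sqrt(100+400+121) = sqrt(621) = 24.9199

24.9199


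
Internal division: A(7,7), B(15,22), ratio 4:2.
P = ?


Px = (4*15 + 2*7)/6 = 74/6 = 12.3333
Py = (4*22 + 2*7)/6 = 102/6 = 17.0000

P = (12.3333, 17.0000)


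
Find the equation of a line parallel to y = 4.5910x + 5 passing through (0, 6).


Parallel lines have equal slopes.
m2 = 4.5910
b2 = 6 - 4.5910*0 = 6.0000

y = 4.5910x + 6.0000


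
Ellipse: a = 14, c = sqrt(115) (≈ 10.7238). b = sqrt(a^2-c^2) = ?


b^2 = 14^2 - (sqrt(115))^2 = 196 - 115 = 81
b = sqrt(81) = 9

b = 9


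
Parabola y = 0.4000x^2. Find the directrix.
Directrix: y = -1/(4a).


a = 0.4000
1/(4a) = 0.6250
directrix: y = -0.6250 = -0.6250

y = -0.6250


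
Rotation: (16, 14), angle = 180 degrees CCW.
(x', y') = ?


cos(180) = -1, sin(180) = 0
x' = 16*(-1) - 14*0 = -16
y' = 16*0 + 14*(-1) = -14

(-16, -14)


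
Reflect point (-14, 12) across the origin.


Reflection rule for origin: (-x, -y)
(-14, 12) -> (14, -12)

(14, -12)


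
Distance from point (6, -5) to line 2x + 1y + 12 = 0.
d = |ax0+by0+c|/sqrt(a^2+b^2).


|2*6 + 1*(-5) + 12| = |19| = 19
sqrt(4 + 1) = sqrt(5) = 2.2361
d = 19/sqrt(5) = 8.4971

8.4971


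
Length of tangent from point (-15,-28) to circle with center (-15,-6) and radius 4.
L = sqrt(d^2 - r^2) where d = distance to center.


d = sqrt((-15+ 15)^2 + (-28+ 6)^2) = sqrt(0+484) = 22.0000
L = sqrt(484.0000 - 16) = sqrt(468.0000) = 21.6333

21.6333


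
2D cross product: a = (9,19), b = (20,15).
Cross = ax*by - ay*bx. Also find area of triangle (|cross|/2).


cross = 9*15 - 19*20 = 135 - 380 = -245
Triangle area = |-245|/2 = 245/2 = 122.5000

cross = -245, triangle area = 122.5000


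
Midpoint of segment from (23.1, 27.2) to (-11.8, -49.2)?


Mx = (23.1 - 11.8)/2 = 11.3/2 = 5.6500
My = (27.2 - 49.2)/2 = -22/2 = -11.0000

(5.6500, -11.0000)


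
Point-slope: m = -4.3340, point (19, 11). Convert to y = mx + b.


y - 11 = -4.3340(x - 19)
y = -4.3340x + 11 + 4.3340*19
y = -4.3340x + 93.3460

y = -4.3340x + 93.3460


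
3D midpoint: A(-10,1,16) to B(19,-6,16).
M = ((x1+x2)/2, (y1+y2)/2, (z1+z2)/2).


Mx = (-10+19)/2 = 4.5000
My = (1- 6)/2 = -2.5000
Mz = (16+16)/2 = 16.0000

M = (4.5000, -2.5000, 16.0000)


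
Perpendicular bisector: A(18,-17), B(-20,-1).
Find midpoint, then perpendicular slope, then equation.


Midpoint = (-1, -9)
Slope of AB = dy/dx = 16/(-38) = -0.4211
Perp slope = -dx/dy = 38/16 = 2.3750
b = My - (perp slope)*Mx = -9 + (-38*(-1))/16 = -9 + 2.3750 = -6.6250

y = 2.3750x - 6.6250


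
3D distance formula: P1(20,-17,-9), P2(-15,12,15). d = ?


dx=-35, dy=29, dz=24
d = sqrt(1225+841+576) = sqrt(2642) = 51.4004

51.4004


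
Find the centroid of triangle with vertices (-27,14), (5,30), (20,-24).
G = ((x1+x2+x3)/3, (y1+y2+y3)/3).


Gx = (-27+5+20)/3 = -2/3 = -0.6667
Gy = (14+30- 24)/3 = 20/3 = 6.6667

G = (-0.6667, 6.6667)


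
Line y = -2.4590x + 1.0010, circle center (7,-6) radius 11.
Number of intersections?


Substitute y = -2.4590x + 1.0010: (x-7)^2 + (-2.4590x+1.0010+ 6)^2 = 121
Expand to Ax^2 + Bx + C = 0, where b-k = 7.001
A = 1+m^2 = 7.046681
B = 2(m(b-k) - h) = 2(-2.4590*7.001 - 7) = -48.430918
C = h^2 + (b-k)^2 - r^2 = 49 + 49.014001 - 121 = -22.985999
disc = B^2-4AC = 2345.5538 + 647.9000 = 2993.4538
disc > 0

2 intersection points


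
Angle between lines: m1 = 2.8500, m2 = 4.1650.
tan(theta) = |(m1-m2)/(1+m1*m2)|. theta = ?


m1-m2 = -1.315
1+m1*m2 = 12.87025
tan(theta) = |-1.315/12.87025| = 0.102174
theta = arctan(|-1.315/12.87025|) = 5.8339 degrees (acute angle)

5.8339 degrees


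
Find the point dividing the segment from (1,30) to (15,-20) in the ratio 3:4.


Px = (3*15 + 4*1)/7 = 49/7 = 7.0000
Py = (3*(-20) + 4*30)/7 = 60/7 = 8.5714

P = (7.0000, 8.5714)


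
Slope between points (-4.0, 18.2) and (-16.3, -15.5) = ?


dy = -15.5 - 18.2 = -33.7
dx = -16.3 + 4.0 = -12.3
m = -33.7/(-12.3) = 2.7398

m = 2.7398


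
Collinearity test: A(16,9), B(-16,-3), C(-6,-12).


16*(-3+ 12) - 16*(-12-9) - 6*(9+ 3)
= 144 + 336 - 72 = 408

No, not collinear (determinant = 408)


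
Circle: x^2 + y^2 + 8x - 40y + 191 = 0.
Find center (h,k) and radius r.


h = -D/2 = -8/2 = -4
k = -E/2 = 40/2 = 20
r^2 = h^2 + k^2 - F = 16 + 400 - 191 = 225
r = 15

Center (-4, 20), radius = 15


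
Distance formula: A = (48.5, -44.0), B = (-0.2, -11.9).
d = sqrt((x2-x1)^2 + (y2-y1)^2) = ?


dx = -0.2 - 48.5 = -48.7
dy = -11.9 + 44.0 = 32.1
d = sqrt(2371.69 + 1030.41) = sqrt(3402.1) = 58.3275

58.3275


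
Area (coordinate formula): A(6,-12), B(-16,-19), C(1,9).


6*(-19-9) = -168
-16*(9+ 12) = -336
1*(-12+ 19) = 7
sum = -497
Area = |-497|/2 = 248.5000

248.5000 sq units


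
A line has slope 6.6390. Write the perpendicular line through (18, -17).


Perpendicular slope = -1/m1 = -1/6.6390 = -0.1506
b2 = y0 - m2*x0 = -17 + 18/6.6390 = -17 + 2.7113 = -14.2887

y = -0.1506x - 14.2887


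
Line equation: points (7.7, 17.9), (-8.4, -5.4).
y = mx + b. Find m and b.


m = (-23.3)/(-16.1) = 1.4472
b = y1 - m*x1 = 17.9 - (-23.3*7.7)/(-16.1) = 17.9 - 11.1435 = 6.7565

y = 1.4472x + 6.7565


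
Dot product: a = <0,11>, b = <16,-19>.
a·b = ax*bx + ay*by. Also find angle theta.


a·b = 0*16 + 11*(-19) = 0 - 209 = -209
|a| = sqrt(0+121) = 11.0000
|b| = sqrt(256+361) = 24.8395
cos(theta) = -209/(sqrt(121)*sqrt(617)) = -209/sqrt(74657) = -0.764911
theta = arccos(-209/sqrt(74657)) = 139.8991 degrees

a·b = -209, theta = 139.8991 deg


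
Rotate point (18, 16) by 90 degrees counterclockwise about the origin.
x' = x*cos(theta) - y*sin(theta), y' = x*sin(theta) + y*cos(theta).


cos(90) = 0, sin(90) = 1
x' = 18*0 - 16*1 = -16
y' = 18*1 + 16*0 = 18

(-16, 18)


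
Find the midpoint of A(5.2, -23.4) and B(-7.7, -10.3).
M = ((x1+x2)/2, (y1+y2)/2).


Mx = (5.2 - 7.7)/2 = -2.5/2 = -1.2500
My = (-23.4 - 10.3)/2 = -33.7/2 = -16.8500

(-1.2500, -16.8500)


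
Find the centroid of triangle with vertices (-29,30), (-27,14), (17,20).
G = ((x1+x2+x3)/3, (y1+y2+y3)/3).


Gx = (-29- 27+17)/3 = -39/3 = -13.0000
Gy = (30+14+20)/3 = 64/3 = 21.3333

G = (-13.0000, 21.3333)


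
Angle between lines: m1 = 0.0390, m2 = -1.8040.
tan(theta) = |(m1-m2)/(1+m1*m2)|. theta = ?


m1-m2 = 1.843
1+m1*m2 = 0.929644
tan(theta) = |1.843/0.929644| = 1.982479
theta = arctan(|1.843/0.929644|) = 63.2328 degrees (acute angle)

63.2328 degrees


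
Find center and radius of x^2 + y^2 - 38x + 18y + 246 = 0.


h = -D/2 = 38/2 = 19
k = -E/2 = -18/2 = -9
r^2 = h^2 + k^2 - F = 361 + 81 - 246 = 196
r = 14

Center (19, -9), radius = 14


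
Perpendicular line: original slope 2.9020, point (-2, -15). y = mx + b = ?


Perpendicular slope = -1/m1 = -1/2.9020 = -0.3446
b2 = y0 - m2*x0 = -15 - 2/2.9020 = -15 - 0.6892 = -15.6892

y = -0.3446x - 15.6892


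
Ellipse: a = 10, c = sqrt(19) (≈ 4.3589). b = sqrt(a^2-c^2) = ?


b^2 = 10^2 - (sqrt(19))^2 = 100 - 19 = 81
b = sqrt(81) = 9

b = 9


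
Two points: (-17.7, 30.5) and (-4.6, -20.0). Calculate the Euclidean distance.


dx = -4.6 + 17.7 = 13.1
dy = -20.0 - 30.5 = -50.5
d = sqrt(171.61 + 2550.25) = sqrt(2721.86) = 52.1714

52.1714


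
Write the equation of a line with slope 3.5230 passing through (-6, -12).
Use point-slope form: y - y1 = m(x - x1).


y + 12 = 3.5230(x + 6)
y = 3.5230x - 12 - 3.5230*(-6)
y = 3.5230x + 9.1380

y = 3.5230x + 9.1380


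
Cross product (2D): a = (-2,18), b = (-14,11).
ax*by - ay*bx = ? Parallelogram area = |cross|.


cross = -2*11 - 18*(-14) = -22 + 252 = 230
Parallelogram area = |230| = 230

cross = 230, parallelogram area = 230


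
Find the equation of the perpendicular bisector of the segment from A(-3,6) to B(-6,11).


Midpoint = (-4.5, 8.5)
Slope of AB = dy/dx = 5/(-3) = -1.6667
Perp slope = -dx/dy = 3/5 = 0.6000
b = My - (perp slope)*Mx = 8.5 + (-3*(-4.5))/5 = 8.5 + 2.7000 = 11.2000

y = 0.6000x + 11.2000


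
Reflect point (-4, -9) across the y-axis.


Reflection rule for y-axis: (-x, y)
(-4, -9) -> (4, -9)

(4, -9)


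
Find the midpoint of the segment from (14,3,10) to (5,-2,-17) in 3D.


Mx = (14+5)/2 = 9.5000
My = (3- 2)/2 = 0.5000
Mz = (10- 17)/2 = -3.5000

M = (9.5000, 0.5000, -3.5000)


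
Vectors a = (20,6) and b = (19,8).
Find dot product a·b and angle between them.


a·b = 20*19 + 6*8 = 380 + 48 = 428
|a| = sqrt(400+36) = 20.8806
|b| = sqrt(361+64) = 20.6155
cos(theta) = 428/(sqrt(436)*sqrt(425)) = 428/sqrt(185300) = 0.994274
theta = arccos(428/sqrt(185300)) = 6.1344 degrees

a·b = 428, theta = 6.1344 deg


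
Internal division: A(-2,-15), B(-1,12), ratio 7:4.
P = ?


Px = (7*(-1) + 4*(-2))/11 = -15/11 = -1.3636
Py = (7*12 + 4*(-15))/11 = 24/11 = 2.1818

P = (-1.3636, 2.1818)


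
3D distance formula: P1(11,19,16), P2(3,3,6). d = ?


dx=-8, dy=-16, dz=-10
d = sqrt(64+256+100) = sqrt(420) = 20.4939

20.4939


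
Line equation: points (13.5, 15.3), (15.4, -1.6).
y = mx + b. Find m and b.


m = (-16.9)/(1.9) = -8.8947
b = y1 - m*x1 = 15.3 - (-16.9*13.5)/(1.9) = 15.3 + 120.0789 = 135.3789

y = -8.8947x + 135.3789


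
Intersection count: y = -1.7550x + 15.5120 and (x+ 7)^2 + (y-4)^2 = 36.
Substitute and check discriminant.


Substitute y = -1.7550x + 15.5120: (x+ 7)^2 + (-1.7550x+15.5120-4)^2 = 36
Expand to Ax^2 + Bx + C = 0, where b-k = 11.512
A = 1+m^2 = 4.080025
B = 2(m(b-k) - h) = 2(-1.7550*11.512 + 7) = -26.40712
C = h^2 + (b-k)^2 - r^2 = 49 + 132.526144 - 36 = 145.526144
disc = B^2-4AC = 697.3360 - 2375.0012 = -1677.6652
disc < 0

0 intersection points


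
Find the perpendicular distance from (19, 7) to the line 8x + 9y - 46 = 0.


|8*19 + 9*7 - 46| = |169| = 169
sqrt(64 + 81) = sqrt(145) = 12.0416
d = 169/sqrt(145) = 14.0347

14.0347


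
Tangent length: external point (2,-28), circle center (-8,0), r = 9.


d = sqrt((2+ 8)^2 + (-28-0)^2) = sqrt(100+784) = 29.7321
L = sqrt(884.0000 - 81) = sqrt(803.0000) = 28.3373

28.3373


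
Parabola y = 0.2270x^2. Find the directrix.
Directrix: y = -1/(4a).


a = 0.2270
1/(4a) = 1.1013
directrix: y = -1.1013 = -1.1013

y = -1.1013


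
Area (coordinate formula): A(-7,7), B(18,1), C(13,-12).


-7*(1+ 12) = -91
18*(-12-7) = -342
13*(7-1) = 78
sum = -355
Area = |-355|/2 = 177.5000

177.5000 sq units


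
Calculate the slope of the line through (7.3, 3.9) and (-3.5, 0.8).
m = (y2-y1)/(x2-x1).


dy = 0.8 - 3.9 = -3.1
dx = -3.5 - 7.3 = -10.8
m = -3.1/(-10.8) = 0.2870

m = 0.2870


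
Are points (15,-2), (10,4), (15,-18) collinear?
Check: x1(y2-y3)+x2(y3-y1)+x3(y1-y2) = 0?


15*(4+ 18) + 10*(-18+ 2) + 15*(-2-4)
= 330 - 160 - 90 = 80

No, not collinear (determinant = 80)


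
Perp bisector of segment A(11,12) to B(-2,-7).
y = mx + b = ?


Midpoint = (4.5, 2.5)
Slope of AB = dy/dx = -19/(-13) = 1.4615
Perp slope = -dx/dy = -13/19 = -0.6842
b = My - (perp slope)*Mx = 2.5 + (-13*4.5)/(-19) = 2.5 + 3.0789 = 5.5789

y = -0.6842x + 5.5789


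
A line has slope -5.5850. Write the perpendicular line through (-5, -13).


Perpendicular slope = -1/m1 = -1/(-5.5850) = 0.1791
b2 = y0 - m2*x0 = -13 - 5/(-5.5850) = -13 + 0.8953 = -12.1047

y = 0.1791x - 12.1047


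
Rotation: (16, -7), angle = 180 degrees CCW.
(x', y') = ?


cos(180) = -1, sin(180) = 0
x' = 16*(-1) + 7*0 = -16
y' = 16*0 - 7*(-1) = 7

(-16, 7)


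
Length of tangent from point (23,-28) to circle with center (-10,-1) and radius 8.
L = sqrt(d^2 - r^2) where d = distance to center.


d = sqrt((23+ 10)^2 + (-28+ 1)^2) = sqrt(1089+729) = 42.6380
L = sqrt(1818.0000 - 64) = sqrt(1754.0000) = 41.8808

41.8808


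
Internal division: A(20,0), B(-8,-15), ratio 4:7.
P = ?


Px = (4*(-8) + 7*20)/11 = 108/11 = 9.8182
Py = (4*(-15) + 7*0)/11 = -60/11 = -5.4545

P = (9.8182, -5.4545)


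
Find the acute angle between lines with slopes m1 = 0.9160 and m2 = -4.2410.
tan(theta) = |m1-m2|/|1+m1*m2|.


m1-m2 = 5.157
1+m1*m2 = -2.884756
tan(theta) = |5.157/(-2.884756)| = 1.787673
theta = arctan(|5.157/(-2.884756)|) = 60.7779 degrees (acute angle)

60.7779 degrees


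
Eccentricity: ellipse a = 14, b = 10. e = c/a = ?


c = sqrt(196-100) = sqrt(96) = 9.7980
e = c/a = sqrt(96)/14 = 0.6999

e = 0.6999


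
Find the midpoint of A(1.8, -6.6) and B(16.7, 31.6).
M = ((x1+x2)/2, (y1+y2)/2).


Mx = (1.8 + 16.7)/2 = 18.5/2 = 9.2500
My = (-6.6 + 31.6)/2 = 25.0/2 = 12.5000

(9.2500, 12.5000)


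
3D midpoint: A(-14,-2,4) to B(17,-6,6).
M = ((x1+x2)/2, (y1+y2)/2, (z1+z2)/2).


Mx = (-14+17)/2 = 1.5000
My = (-2- 6)/2 = -4.0000
Mz = (4+6)/2 = 5.0000

M = (1.5000, -4.0000, 5.0000)


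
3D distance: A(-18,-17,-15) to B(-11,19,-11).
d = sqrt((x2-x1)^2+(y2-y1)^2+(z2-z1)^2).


dx=7, dy=36, dz=4
d = sqrt(49+1296+16) = sqrt(1361) = 36.8917

36.8917


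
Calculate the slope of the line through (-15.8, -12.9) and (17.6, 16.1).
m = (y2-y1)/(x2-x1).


dy = 16.1 + 12.9 = 29.0
dx = 17.6 + 15.8 = 33.4
m = 29.0/33.4 = 0.8683

m = 0.8683


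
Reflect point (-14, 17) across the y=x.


Reflection rule for y=x: (y, x)
(-14, 17) -> (17, -14)

(17, -14)


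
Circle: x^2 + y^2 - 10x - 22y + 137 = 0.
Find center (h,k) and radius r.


h = -D/2 = 10/2 = 5
k = -E/2 = 22/2 = 11
r^2 = h^2 + k^2 - F = 25 + 121 - 137 = 9
r = 3

Center (5, 11), radius = 3


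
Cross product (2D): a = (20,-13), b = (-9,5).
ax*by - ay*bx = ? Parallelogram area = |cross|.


cross = 20*5 + 13*(-9) = 100 - 117 = -17
Parallelogram area = |-17| = 17

cross = -17, parallelogram area = 17


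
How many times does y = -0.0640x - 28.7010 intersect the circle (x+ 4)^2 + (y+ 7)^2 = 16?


Substitute y = -0.0640x - 28.7010: (x+ 4)^2 + (-0.0640x- 28.7010+ 7)^2 = 16
Expand to Ax^2 + Bx + C = 0, where b-k = -21.701
A = 1+m^2 = 1.004096
B = 2(m(b-k) - h) = 2(-0.0640*(-21.701) + 4) = 10.777728
C = h^2 + (b-k)^2 - r^2 = 16 + 470.933401 - 16 = 470.933401
disc = B^2-4AC = 116.1594 - 1891.4494 = -1775.2900
disc < 0

0 intersection points


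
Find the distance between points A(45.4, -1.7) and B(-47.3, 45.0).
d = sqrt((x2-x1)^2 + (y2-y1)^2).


dx = -47.3 - 45.4 = -92.7
dy = 45.0 + 1.7 = 46.7
d = sqrt(8593.29 + 2180.89) = sqrt(10774.18) = 103.7987

103.7987


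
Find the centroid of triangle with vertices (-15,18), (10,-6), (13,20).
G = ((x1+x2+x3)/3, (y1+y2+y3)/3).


Gx = (-15+10+13)/3 = 8/3 = 2.6667
Gy = (18- 6+20)/3 = 32/3 = 10.6667

G = (2.6667, 10.6667)
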